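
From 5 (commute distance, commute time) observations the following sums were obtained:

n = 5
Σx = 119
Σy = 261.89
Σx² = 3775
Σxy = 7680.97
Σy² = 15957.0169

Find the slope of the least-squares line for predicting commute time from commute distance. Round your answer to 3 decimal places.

1.536

Sxx = Σx² − (Σx)²/n = 3775 − 2832.2 = 942.8
Sxy = Σxy − (Σx)(Σy)/n = 7680.97 − 6232.982 = 1447.988
b = Sxy/Sxx = 1447.988/942.8 = 1.535838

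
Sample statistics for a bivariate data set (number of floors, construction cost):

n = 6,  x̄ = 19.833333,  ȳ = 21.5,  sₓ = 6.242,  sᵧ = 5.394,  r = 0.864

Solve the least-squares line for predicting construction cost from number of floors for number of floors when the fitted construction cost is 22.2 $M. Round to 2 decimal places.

20.77

b = r · sᵧ/sₓ = 0.864 · 5.394/6.242 = 0.746622
a = ȳ − b·x̄ = 21.5 − 0.746622·19.833333 = 6.691993
Set a + b·x = 22.2: x = (22.2 − 6.691993) / 0.746622 = 20.770889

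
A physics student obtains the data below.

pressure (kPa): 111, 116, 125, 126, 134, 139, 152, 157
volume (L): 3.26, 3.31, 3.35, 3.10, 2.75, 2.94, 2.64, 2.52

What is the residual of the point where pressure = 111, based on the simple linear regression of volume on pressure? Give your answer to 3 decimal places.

n = 8, Σx = 1060, Σy = 23.87, Σxy = 3129.25, Σx² = 142308
Sxx = Σx² − (Σx)²/n = 142308 − 140450 = 1858
Sxy = Σxy − (Σx)(Σy)/n = 3129.25 − 3162.775 = -33.525
b = Sxy/Sxx = -33.525/1858 = -0.018044
a = ȳ − b·x̄ = 2.98375 − (-0.018044)·132.5 = 5.374526
ŷ(111) = 5.374526 + (-0.018044)·111 = 3.371687
residual = y − ŷ = 3.26 − 3.371687 = -0.111687

-0.112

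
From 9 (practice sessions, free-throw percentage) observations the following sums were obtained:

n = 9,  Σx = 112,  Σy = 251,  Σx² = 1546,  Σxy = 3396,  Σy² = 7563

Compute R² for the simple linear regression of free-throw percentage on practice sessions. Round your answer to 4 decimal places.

Sxx = Σx² − (Σx)²/n = 1546 − 1393.777778 = 152.222222
Sxy = Σxy − (Σx)(Σy)/n = 3396 − 3123.555556 = 272.444444
Syy = Σy² − (Σy)²/n = 7563 − 7000.111111 = 562.888889
R² = Sxy²/(Sxx·Syy) = (272.444444)²/(152.222222·562.888889) = 0.866274

0.8663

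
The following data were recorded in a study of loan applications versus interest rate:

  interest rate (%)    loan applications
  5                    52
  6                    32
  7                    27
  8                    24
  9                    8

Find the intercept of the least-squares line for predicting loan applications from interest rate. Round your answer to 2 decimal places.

95.80

n = 5, Σx = 35, Σy = 143, Σxy = 905, Σx² = 255
Sxx = Σx² − (Σx)²/n = 255 − 245 = 10
Sxy = Σxy − (Σx)(Σy)/n = 905 − 1001 = -96
b = Sxy/Sxx = -96/10 = -9.6
a = ȳ − b·x̄ = 28.6 − (-9.6)·7 = 95.8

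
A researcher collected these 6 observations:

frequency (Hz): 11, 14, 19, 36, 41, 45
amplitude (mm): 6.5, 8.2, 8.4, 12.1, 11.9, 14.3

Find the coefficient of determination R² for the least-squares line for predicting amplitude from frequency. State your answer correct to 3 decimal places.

0.954

n = 6, Σx = 166, Σy = 61.4, Σxy = 1912.9, Σx² = 5680, Σy² = 672.56
Sxx = Σx² − (Σx)²/n = 5680 − 4592.666667 = 1087.333333
Sxy = Σxy − (Σx)(Σy)/n = 1912.9 − 1698.733333 = 214.166667
Syy = Σy² − (Σy)²/n = 672.56 − 628.326667 = 44.233333
R² = Sxy²/(Sxx·Syy) = (214.166667)²/(1087.333333·44.233333) = 0.953655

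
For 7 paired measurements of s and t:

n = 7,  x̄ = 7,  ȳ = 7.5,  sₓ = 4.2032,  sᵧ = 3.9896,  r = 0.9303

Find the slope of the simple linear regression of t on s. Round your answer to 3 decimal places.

0.883

b = r · sᵧ/sₓ = 0.9303 · 3.9896/4.2032 = 0.883024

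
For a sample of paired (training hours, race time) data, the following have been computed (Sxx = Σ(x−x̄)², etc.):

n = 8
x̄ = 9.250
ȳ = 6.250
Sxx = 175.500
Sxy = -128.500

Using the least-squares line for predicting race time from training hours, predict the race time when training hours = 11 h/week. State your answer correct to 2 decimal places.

b = Sxy/Sxx = -128.5/175.5 = -0.732194
a = ȳ − b·x̄ = 6.25 − (-0.732194)·9.25 = 13.022792
ŷ(11) = a + b·11 = 13.022792 + (-0.732194)·11 = 4.968661

4.97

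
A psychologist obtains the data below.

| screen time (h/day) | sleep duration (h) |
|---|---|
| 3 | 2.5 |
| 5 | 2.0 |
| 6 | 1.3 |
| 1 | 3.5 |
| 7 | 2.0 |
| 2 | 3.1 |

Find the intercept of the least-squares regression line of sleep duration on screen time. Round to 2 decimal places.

n = 6, Σx = 24, Σy = 14.4, Σxy = 49, Σx² = 124
Sxx = Σx² − (Σx)²/n = 124 − 96 = 28
Sxy = Σxy − (Σx)(Σy)/n = 49 − 57.6 = -8.6
b = Sxy/Sxx = -8.6/28 = -0.307143
a = ȳ − b·x̄ = 2.4 − (-0.307143)·4 = 3.628571

3.63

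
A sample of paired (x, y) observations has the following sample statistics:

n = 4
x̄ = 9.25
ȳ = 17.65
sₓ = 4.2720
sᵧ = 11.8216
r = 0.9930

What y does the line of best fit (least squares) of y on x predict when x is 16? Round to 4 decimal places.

36.1980

b = r · sᵧ/sₓ = 0.993 · 11.8216/4.272 = 2.747858
a = ȳ − b·x̄ = 17.65 − 2.747858·9.25 = -7.767685
ŷ(16) = a + b·16 = -7.767685 + 2.747858·16 = 36.198041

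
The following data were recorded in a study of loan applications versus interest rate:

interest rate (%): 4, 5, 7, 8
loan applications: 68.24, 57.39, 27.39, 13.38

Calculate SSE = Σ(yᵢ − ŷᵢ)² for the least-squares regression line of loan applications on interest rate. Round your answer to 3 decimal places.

n = 4, Σx = 24, Σy = 166.4, Σxy = 858.68, Σx² = 154, Σy² = 8879.5462
Sxx = Σx² − (Σx)²/n = 154 − 144 = 10
Sxy = Σxy − (Σx)(Σy)/n = 858.68 − 998.4 = -139.72
Syy = Σy² − (Σy)²/n = 8879.5462 − 6922.24 = 1957.3062
b = Sxy/Sxx = -139.72/10 = -13.972
SSE = Syy − b·Sxy = 1957.3062 − (-13.972)·(-139.72) = 5.13836

5.138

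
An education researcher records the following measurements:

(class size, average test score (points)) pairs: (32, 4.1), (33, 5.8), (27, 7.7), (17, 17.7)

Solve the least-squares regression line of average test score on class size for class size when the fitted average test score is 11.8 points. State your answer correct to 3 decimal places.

23.586

n = 4, Σx = 109, Σy = 35.3, Σxy = 831.4, Σx² = 3131
Sxx = Σx² − (Σx)²/n = 3131 − 2970.25 = 160.75
Sxy = Σxy − (Σx)(Σy)/n = 831.4 − 961.925 = -130.525
b = Sxy/Sxx = -130.525/160.75 = -0.811975
a = ȳ − b·x̄ = 8.825 − (-0.811975)·27.25 = 30.951322
Set a + b·x = 11.8: x = (11.8 − 30.951322) / (-0.811975) = 23.586095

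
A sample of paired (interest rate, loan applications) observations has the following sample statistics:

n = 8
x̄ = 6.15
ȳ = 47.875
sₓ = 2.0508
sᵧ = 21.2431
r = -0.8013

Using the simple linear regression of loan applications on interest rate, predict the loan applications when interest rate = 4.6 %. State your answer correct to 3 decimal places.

b = r · sᵧ/sₓ = -0.8013 · 21.2431/2.0508 = -8.300222
a = ȳ − b·x̄ = 47.875 − (-8.300222)·6.15 = 98.921368
ŷ(4.6) = a + b·4.6 = 98.921368 + (-8.300222)·4.6 = 60.740345

60.740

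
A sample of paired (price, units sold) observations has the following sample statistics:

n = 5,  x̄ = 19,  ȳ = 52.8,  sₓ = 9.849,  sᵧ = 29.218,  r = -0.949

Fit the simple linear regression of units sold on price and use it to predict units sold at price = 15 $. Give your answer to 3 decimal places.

64.061

b = r · sᵧ/sₓ = -0.949 · 29.218/9.849 = -2.815299
a = ȳ − b·x̄ = 52.8 − (-2.815299)·19 = 106.290685
ŷ(15) = a + b·15 = 106.290685 + (-2.815299)·15 = 64.061197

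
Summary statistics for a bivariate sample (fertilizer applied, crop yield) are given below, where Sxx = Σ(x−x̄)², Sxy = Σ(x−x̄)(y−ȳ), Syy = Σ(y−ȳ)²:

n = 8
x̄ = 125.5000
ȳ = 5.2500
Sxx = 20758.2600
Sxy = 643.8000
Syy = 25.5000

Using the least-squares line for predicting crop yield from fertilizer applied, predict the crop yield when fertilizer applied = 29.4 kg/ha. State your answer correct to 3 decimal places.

b = Sxy/Sxx = 643.8/20758.26 = 0.031014
a = ȳ − b·x̄ = 5.25 − 0.031014·125.5 = 1.357723
ŷ(29.4) = a + b·29.4 = 1.357723 + 0.031014·29.4 = 2.269539

2.270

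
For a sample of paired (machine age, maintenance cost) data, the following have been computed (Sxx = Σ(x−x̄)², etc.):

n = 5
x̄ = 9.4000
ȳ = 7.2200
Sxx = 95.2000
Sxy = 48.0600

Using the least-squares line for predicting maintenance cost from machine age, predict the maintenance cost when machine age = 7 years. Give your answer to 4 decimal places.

b = Sxy/Sxx = 48.06/95.2 = 0.504832
a = ȳ − b·x̄ = 7.22 − 0.504832·9.4 = 2.474580
ŷ(7) = a + b·7 = 2.474580 + 0.504832·7 = 6.008403

6.0084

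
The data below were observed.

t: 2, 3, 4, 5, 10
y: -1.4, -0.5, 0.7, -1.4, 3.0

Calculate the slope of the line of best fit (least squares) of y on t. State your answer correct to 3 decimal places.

0.505

n = 5, Σx = 24, Σy = 0.4, Σxy = 21.5, Σx² = 154
Sxx = Σx² − (Σx)²/n = 154 − 115.2 = 38.8
Sxy = Σxy − (Σx)(Σy)/n = 21.5 − 1.92 = 19.58
b = Sxy/Sxx = 19.58/38.8 = 0.504639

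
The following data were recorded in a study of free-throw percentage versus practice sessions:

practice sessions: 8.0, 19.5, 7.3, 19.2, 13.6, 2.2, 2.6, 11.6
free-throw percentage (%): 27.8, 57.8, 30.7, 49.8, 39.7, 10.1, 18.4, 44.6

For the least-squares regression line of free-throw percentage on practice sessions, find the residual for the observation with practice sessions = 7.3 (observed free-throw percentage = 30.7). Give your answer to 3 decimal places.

n = 8, Σx = 84, Σy = 278.9, Σxy = 3657.11, Σx² = 1197.3
Sxx = Σx² − (Σx)²/n = 1197.3 − 882 = 315.3
Sxy = Σxy − (Σx)(Σy)/n = 3657.11 − 2928.45 = 728.66
b = Sxy/Sxx = 728.66/315.3 = 2.311005
a = ȳ − b·x̄ = 34.8625 − 2.311005·10.5 = 10.596943
ŷ(7.3) = 10.596943 + 2.311005·7.3 = 27.467283
residual = y − ŷ = 30.7 − 27.467283 = 3.232717

3.233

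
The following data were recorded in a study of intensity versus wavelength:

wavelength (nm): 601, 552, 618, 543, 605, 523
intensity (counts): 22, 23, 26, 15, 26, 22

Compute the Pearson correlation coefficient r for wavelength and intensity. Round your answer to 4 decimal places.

n = 6, Σx = 3442, Σy = 134, Σxy = 77367, Σx² = 1982232, Σy² = 3074
Sxx = Σx² − (Σx)²/n = 1982232 − 1974560.666667 = 7671.333333
Sxy = Σxy − (Σx)(Σy)/n = 77367 − 76871.333333 = 495.666667
Syy = Σy² − (Σy)²/n = 3074 − 2992.666667 = 81.333333
r = Sxy/√(Sxx·Syy) = 495.666667/√(623935.111111) = 495.666667/789.895633 = 0.627509

0.6275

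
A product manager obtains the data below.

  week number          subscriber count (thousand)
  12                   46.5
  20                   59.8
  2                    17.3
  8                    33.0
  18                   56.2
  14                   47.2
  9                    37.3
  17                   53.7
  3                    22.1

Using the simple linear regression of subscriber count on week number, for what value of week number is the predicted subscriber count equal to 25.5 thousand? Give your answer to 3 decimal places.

4.560

n = 9, Σx = 103, Σy = 373.1, Σxy = 5039.9, Σx² = 1511
Sxx = Σx² − (Σx)²/n = 1511 − 1178.777778 = 332.222222
Sxy = Σxy − (Σx)(Σy)/n = 5039.9 − 4269.922222 = 769.977778
b = Sxy/Sxx = 769.977778/332.222222 = 2.317659
a = ȳ − b·x̄ = 41.455556 − 2.317659·11.444444 = 14.931237
Set a + b·x = 25.5: x = (25.5 − 14.931237) / 2.317659 = 4.560103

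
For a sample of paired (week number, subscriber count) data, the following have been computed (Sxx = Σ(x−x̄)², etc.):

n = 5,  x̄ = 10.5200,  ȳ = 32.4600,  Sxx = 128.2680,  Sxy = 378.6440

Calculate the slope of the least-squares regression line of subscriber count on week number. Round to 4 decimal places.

2.9520

b = Sxy/Sxx = 378.644/128.268 = 2.951976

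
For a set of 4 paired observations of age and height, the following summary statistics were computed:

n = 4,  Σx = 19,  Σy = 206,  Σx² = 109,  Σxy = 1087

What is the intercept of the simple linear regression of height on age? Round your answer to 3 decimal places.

Sxx = Σx² − (Σx)²/n = 109 − 90.25 = 18.75
Sxy = Σxy − (Σx)(Σy)/n = 1087 − 978.5 = 108.5
b = Sxy/Sxx = 108.5/18.75 = 5.786667
a = ȳ − b·x̄ = 51.5 − 5.786667·4.75 = 24.013333

24.013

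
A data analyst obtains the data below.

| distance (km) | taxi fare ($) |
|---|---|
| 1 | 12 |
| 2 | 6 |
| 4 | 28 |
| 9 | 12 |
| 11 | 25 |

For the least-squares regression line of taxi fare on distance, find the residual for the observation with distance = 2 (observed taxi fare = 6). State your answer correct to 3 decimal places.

n = 5, Σx = 27, Σy = 83, Σxy = 519, Σx² = 223
Sxx = Σx² − (Σx)²/n = 223 − 145.8 = 77.2
Sxy = Σxy − (Σx)(Σy)/n = 519 − 448.2 = 70.8
b = Sxy/Sxx = 70.8/77.2 = 0.917098
a = ȳ − b·x̄ = 16.6 − 0.917098·5.4 = 11.647668
ŷ(2) = 11.647668 + 0.917098·2 = 13.481865
residual = y − ŷ = 6 − 13.481865 = -7.481865

-7.482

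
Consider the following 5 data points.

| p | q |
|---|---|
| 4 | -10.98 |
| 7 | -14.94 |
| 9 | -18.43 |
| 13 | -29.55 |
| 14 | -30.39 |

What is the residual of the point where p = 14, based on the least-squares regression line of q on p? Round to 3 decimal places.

0.017

n = 5, Σx = 47, Σy = -104.29, Σxy = -1123.98, Σx² = 511
Sxx = Σx² − (Σx)²/n = 511 − 441.8 = 69.2
Sxy = Σxy − (Σx)(Σy)/n = -1123.98 − (-980.326) = -143.654
b = Sxy/Sxx = -143.654/69.2 = -2.075925
a = ȳ − b·x̄ = -20.858 − (-2.075925)·9.4 = -1.344306
ŷ(14) = -1.344306 + (-2.075925)·14 = -30.407254
residual = y − ŷ = -30.39 − (-30.407254) = 0.017254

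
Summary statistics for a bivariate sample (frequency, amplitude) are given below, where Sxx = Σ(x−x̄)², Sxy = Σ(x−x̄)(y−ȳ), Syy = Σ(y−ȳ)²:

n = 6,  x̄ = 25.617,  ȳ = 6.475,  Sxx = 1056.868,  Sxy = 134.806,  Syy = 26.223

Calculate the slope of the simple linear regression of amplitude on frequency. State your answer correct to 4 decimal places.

b = Sxy/Sxx = 134.806/1056.868 = 0.127552

0.1276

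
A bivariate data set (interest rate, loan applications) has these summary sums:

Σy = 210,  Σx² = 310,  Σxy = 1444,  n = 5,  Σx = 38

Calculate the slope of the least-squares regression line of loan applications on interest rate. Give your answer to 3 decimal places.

-7.170

Sxx = Σx² − (Σx)²/n = 310 − 288.8 = 21.2
Sxy = Σxy − (Σx)(Σy)/n = 1444 − 1596 = -152
b = Sxy/Sxx = -152/21.2 = -7.169811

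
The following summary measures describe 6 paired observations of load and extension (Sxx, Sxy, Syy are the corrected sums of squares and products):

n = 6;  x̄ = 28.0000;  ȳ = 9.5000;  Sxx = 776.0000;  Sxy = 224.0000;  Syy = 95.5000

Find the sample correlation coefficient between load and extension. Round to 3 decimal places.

0.823

r = Sxy/√(Sxx·Syy) = 224/√(74108) = 224/272.227846 = 0.822840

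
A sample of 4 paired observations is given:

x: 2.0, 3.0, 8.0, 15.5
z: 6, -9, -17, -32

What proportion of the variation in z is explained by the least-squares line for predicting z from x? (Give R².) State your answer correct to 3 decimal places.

n = 4, Σx = 28.5, Σy = -52, Σxy = -647, Σx² = 317.25, Σy² = 1430
Sxx = Σx² − (Σx)²/n = 317.25 − 203.0625 = 114.1875
Sxy = Σxy − (Σx)(Σy)/n = -647 − (-370.5) = -276.5
Syy = Σy² − (Σy)²/n = 1430 − 676 = 754
R² = Sxy²/(Sxx·Syy) = (-276.5)²/(114.1875·754) = 0.887974

0.888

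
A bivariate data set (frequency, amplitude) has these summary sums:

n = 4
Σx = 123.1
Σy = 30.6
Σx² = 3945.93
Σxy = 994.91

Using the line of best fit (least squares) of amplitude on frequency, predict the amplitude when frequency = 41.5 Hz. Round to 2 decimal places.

Sxx = Σx² − (Σx)²/n = 3945.93 − 3788.4025 = 157.5275
Sxy = Σxy − (Σx)(Σy)/n = 994.91 − 941.715 = 53.195
b = Sxy/Sxx = 53.195/157.5275 = 0.337687
a = ȳ − b·x̄ = 7.65 − 0.337687·30.775 = -2.742320
ŷ(41.5) = a + b·41.5 = -2.742320 + 0.337687·41.5 = 11.271694

11.27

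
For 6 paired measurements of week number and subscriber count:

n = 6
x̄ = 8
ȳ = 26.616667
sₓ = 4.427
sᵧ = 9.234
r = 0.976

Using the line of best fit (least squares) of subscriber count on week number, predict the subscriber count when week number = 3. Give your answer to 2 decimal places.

b = r · sᵧ/sₓ = 0.976 · 9.234/4.427 = 2.035777
a = ȳ − b·x̄ = 26.616667 − 2.035777·8 = 10.330452
ŷ(3) = a + b·3 = 10.330452 + 2.035777·3 = 16.437783

16.44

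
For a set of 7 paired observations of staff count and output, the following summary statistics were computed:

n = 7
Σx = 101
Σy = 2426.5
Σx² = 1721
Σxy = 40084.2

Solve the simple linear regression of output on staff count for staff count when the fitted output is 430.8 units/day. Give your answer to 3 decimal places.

Sxx = Σx² − (Σx)²/n = 1721 − 1457.285714 = 263.714286
Sxy = Σxy − (Σx)(Σy)/n = 40084.2 − 35010.928571 = 5073.271429
b = Sxy/Sxx = 5073.271429/263.714286 = 19.237757
a = ȳ − b·x̄ = 346.642857 − 19.237757·14.428571 = 69.069502
Set a + b·x = 430.8: x = (430.8 − 69.069502) / 19.237757 = 18.803153

18.803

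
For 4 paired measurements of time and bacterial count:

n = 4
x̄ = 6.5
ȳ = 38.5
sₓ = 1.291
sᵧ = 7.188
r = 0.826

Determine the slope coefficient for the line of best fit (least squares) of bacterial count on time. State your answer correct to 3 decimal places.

4.599

b = r · sᵧ/sₓ = 0.826 · 7.188/1.291 = 4.598984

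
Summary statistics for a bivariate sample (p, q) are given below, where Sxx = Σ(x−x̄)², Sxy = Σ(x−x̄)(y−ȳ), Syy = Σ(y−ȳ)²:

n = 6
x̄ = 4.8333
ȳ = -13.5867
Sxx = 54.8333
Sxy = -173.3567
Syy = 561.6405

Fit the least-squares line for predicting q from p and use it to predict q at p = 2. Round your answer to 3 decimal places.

-4.629

b = Sxy/Sxx = -173.3567/54.8333 = -3.161522
a = ȳ − b·x̄ = -13.5867 − (-3.161522)·4.8333 = 1.693886
ŷ(2) = a + b·2 = 1.693886 + (-3.161522)·2 = -4.629159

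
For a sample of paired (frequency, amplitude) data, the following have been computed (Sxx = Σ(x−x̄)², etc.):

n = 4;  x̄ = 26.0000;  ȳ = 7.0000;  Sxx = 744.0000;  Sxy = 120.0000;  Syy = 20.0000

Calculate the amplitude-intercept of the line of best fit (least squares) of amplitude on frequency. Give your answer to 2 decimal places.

2.81

b = Sxy/Sxx = 120/744 = 0.161290
a = ȳ − b·x̄ = 7 − 0.161290·26 = 2.806452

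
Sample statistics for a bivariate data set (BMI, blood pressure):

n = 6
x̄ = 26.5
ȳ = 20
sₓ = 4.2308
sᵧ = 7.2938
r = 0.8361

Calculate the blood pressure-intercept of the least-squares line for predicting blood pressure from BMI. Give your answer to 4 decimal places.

-18.1975

b = r · sᵧ/sₓ = 0.8361 · 7.2938/4.2308 = 1.441417
a = ȳ − b·x̄ = 20 − 1.441417·26.5 = -18.197545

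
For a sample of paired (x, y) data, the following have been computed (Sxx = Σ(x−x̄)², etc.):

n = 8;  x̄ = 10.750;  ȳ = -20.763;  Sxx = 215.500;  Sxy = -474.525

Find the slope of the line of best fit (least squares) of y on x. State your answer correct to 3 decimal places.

b = Sxy/Sxx = -474.525/215.5 = -2.201972

-2.202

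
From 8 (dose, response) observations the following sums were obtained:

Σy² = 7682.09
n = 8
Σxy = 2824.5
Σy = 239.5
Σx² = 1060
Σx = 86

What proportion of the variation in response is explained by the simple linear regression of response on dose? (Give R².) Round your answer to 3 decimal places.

0.900

Sxx = Σx² − (Σx)²/n = 1060 − 924.5 = 135.5
Sxy = Σxy − (Σx)(Σy)/n = 2824.5 − 2574.625 = 249.875
Syy = Σy² − (Σy)²/n = 7682.09 − 7170.03125 = 512.05875
R² = Sxy²/(Sxx·Syy) = (249.875)²/(135.5·512.05875) = 0.899884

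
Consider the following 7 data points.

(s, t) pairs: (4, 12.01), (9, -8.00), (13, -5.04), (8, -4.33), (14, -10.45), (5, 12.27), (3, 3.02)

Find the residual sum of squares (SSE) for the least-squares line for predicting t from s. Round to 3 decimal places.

n = 7, Σx = 56, Σy = -0.52, Σxy = -200.01, Σx² = 560, Σy² = 521.2664
Sxx = Σx² − (Σx)²/n = 560 − 448 = 112
Sxy = Σxy − (Σx)(Σy)/n = -200.01 − (-4.16) = -195.85
Syy = Σy² − (Σy)²/n = 521.2664 − 0.038629 = 521.227771
b = Sxy/Sxx = -195.85/112 = -1.748661
SSE = Syy − b·Sxy = 521.227771 − (-1.748661)·(-195.85) = 178.752571

178.753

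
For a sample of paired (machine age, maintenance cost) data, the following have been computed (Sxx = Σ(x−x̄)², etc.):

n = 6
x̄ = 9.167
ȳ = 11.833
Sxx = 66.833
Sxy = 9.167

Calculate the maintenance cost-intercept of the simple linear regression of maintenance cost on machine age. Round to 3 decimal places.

10.576

b = Sxy/Sxx = 9.167/66.833 = 0.137163
a = ȳ − b·x̄ = 11.833 − 0.137163·9.167 = 10.575629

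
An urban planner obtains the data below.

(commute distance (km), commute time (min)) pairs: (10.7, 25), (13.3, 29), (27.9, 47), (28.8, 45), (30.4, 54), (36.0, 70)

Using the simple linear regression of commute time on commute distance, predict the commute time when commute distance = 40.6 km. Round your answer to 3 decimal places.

n = 6, Σx = 147.1, Σy = 270, Σxy = 7422.1, Σx² = 4119.39
Sxx = Σx² − (Σx)²/n = 4119.39 − 3606.401667 = 512.988333
Sxy = Σxy − (Σx)(Σy)/n = 7422.1 − 6619.5 = 802.6
b = Sxy/Sxx = 802.6/512.988333 = 1.564558
a = ȳ − b·x̄ = 45 − 1.564558·24.516667 = 6.642253
ŷ(40.6) = a + b·40.6 = 6.642253 + 1.564558·40.6 = 70.163308

70.163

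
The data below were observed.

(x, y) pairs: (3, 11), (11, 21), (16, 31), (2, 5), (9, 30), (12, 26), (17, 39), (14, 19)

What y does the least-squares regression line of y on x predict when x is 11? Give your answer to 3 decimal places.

23.599

n = 8, Σx = 84, Σy = 182, Σxy = 2281, Σx² = 1100
Sxx = Σx² − (Σx)²/n = 1100 − 882 = 218
Sxy = Σxy − (Σx)(Σy)/n = 2281 − 1911 = 370
b = Sxy/Sxx = 370/218 = 1.697248
a = ȳ − b·x̄ = 22.75 − 1.697248·10.5 = 4.928899
ŷ(11) = a + b·11 = 4.928899 + 1.697248·11 = 23.598624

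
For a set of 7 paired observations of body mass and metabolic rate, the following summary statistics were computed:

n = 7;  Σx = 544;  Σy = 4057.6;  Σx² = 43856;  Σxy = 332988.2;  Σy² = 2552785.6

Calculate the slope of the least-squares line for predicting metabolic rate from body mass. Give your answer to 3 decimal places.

11.178

Sxx = Σx² − (Σx)²/n = 43856 − 42276.571429 = 1579.428571
Sxy = Σxy − (Σx)(Σy)/n = 332988.2 − 315333.485714 = 17654.714286
b = Sxy/Sxx = 17654.714286/1579.428571 = 11.177912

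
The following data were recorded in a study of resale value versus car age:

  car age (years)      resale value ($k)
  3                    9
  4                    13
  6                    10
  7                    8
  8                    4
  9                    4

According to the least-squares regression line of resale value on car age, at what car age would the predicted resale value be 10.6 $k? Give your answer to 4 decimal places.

4.0525

n = 6, Σx = 37, Σy = 48, Σxy = 263, Σx² = 255
Sxx = Σx² − (Σx)²/n = 255 − 228.166667 = 26.833333
Sxy = Σxy − (Σx)(Σy)/n = 263 − 296 = -33
b = Sxy/Sxx = -33/26.833333 = -1.229814
a = ȳ − b·x̄ = 8 − (-1.229814)·6.166667 = 15.583851
Set a + b·x = 10.6: x = (10.6 − 15.583851) / (-1.229814) = 4.052525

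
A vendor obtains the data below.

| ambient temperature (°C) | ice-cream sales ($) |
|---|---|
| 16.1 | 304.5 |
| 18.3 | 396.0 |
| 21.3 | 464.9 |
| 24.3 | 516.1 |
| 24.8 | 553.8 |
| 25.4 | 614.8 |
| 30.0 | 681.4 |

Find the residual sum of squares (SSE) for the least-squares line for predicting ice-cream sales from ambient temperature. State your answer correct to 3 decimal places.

n = 7, Σx = 160.2, Σy = 3531.5, Σxy = 84385.01, Σx² = 3798.48, Σy² = 1881006.91
Sxx = Σx² − (Σx)²/n = 3798.48 − 3666.291429 = 132.188571
Sxy = Σxy − (Σx)(Σy)/n = 84385.01 − 80820.9 = 3564.11
Syy = Σy² − (Σy)²/n = 1881006.91 − 1781641.75 = 99365.16
b = Sxy/Sxx = 3564.11/132.188571 = 26.962316
SSE = Syy − b·Sxy = 99365.16 − 26.962316·3564.11 = 3268.500850

3268.501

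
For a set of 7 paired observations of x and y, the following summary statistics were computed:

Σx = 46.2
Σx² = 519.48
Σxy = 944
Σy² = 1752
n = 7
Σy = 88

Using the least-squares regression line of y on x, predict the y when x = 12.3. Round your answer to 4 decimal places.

22.2202

Sxx = Σx² − (Σx)²/n = 519.48 − 304.92 = 214.56
Sxy = Σxy − (Σx)(Σy)/n = 944 − 580.8 = 363.2
b = Sxy/Sxx = 363.2/214.56 = 1.692767
a = ȳ − b·x̄ = 12.571429 − 1.692767·6.6 = 1.399169
ŷ(12.3) = a + b·12.3 = 1.399169 + 1.692767·12.3 = 22.220198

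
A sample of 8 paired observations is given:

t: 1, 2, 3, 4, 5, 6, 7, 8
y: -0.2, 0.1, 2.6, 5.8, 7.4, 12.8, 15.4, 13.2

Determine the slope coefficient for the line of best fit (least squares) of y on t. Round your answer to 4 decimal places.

2.4107

n = 8, Σx = 36, Σy = 57.1, Σxy = 358.2, Σx² = 204
Sxx = Σx² − (Σx)²/n = 204 − 162 = 42
Sxy = Σxy − (Σx)(Σy)/n = 358.2 − 256.95 = 101.25
b = Sxy/Sxx = 101.25/42 = 2.410714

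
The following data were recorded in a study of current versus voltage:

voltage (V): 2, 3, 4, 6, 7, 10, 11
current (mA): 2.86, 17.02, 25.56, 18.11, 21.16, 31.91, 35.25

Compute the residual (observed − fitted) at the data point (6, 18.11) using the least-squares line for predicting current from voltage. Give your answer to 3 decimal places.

n = 7, Σx = 43, Σy = 151.87, Σxy = 1122.65, Σx² = 335
Sxx = Σx² − (Σx)²/n = 335 − 264.142857 = 70.857143
Sxy = Σxy − (Σx)(Σy)/n = 1122.65 − 932.915714 = 189.734286
b = Sxy/Sxx = 189.734286/70.857143 = 2.677702
a = ȳ − b·x̄ = 21.695714 − 2.677702·6.142857 = 5.246976
ŷ(6) = 5.246976 + 2.677702·6 = 21.313185
residual = y − ŷ = 18.11 − 21.313185 = -3.203185

-3.203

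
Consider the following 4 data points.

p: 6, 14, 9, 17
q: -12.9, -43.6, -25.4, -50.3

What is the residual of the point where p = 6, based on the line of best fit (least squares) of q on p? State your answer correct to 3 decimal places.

1.224

n = 4, Σx = 46, Σy = -132.2, Σxy = -1771.5, Σx² = 602
Sxx = Σx² − (Σx)²/n = 602 − 529 = 73
Sxy = Σxy − (Σx)(Σy)/n = -1771.5 − (-1520.3) = -251.2
b = Sxy/Sxx = -251.2/73 = -3.441096
a = ȳ − b·x̄ = -33.05 − (-3.441096)·11.5 = 6.522603
ŷ(6) = 6.522603 + (-3.441096)·6 = -14.123973
residual = y − ŷ = -12.9 − (-14.123973) = 1.223973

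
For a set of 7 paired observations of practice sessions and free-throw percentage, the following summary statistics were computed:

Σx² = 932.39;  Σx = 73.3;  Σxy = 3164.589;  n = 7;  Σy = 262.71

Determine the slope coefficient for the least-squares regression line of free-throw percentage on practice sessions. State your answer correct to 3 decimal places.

Sxx = Σx² − (Σx)²/n = 932.39 − 767.555714 = 164.834286
Sxy = Σxy − (Σx)(Σy)/n = 3164.589 − 2750.949 = 413.64
b = Sxy/Sxx = 413.64/164.834286 = 2.509429

2.509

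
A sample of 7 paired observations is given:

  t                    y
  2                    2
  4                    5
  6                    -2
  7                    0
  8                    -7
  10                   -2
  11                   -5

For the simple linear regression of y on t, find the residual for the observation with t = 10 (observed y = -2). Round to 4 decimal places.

2.2441

n = 7, Σx = 48, Σy = -9, Σxy = -119, Σx² = 390
Sxx = Σx² − (Σx)²/n = 390 − 329.142857 = 60.857143
Sxy = Σxy − (Σx)(Σy)/n = -119 − (-61.714286) = -57.285714
b = Sxy/Sxx = -57.285714/60.857143 = -0.941315
a = ȳ − b·x̄ = -1.285714 − (-0.941315)·6.857143 = 5.169014
ŷ(10) = 5.169014 + (-0.941315)·10 = -4.244131
residual = y − ŷ = -2 − (-4.244131) = 2.244131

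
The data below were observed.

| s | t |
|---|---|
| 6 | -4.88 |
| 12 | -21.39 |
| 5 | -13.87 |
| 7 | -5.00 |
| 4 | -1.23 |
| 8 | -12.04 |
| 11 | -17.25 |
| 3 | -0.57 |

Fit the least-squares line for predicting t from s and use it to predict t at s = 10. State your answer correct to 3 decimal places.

n = 8, Σx = 56, Σy = -76.23, Σxy = -683.01, Σx² = 464
Sxx = Σx² − (Σx)²/n = 464 − 392 = 72
Sxy = Σxy − (Σx)(Σy)/n = -683.01 − (-533.61) = -149.4
b = Sxy/Sxx = -149.4/72 = -2.075
a = ȳ − b·x̄ = -9.52875 − (-2.075)·7 = 4.99625
ŷ(10) = a + b·10 = 4.99625 + (-2.075)·10 = -15.75375

-15.754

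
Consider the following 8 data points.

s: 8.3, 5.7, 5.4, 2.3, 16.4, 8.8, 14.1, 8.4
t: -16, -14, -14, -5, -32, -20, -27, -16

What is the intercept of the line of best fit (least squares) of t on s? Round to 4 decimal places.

-2.5474

n = 8, Σx = 69.4, Σy = -144, Σxy = -1515.6, Σx² = 751.6
Sxx = Σx² − (Σx)²/n = 751.6 − 602.045 = 149.555
Sxy = Σxy − (Σx)(Σy)/n = -1515.6 − (-1249.2) = -266.4
b = Sxy/Sxx = -266.4/149.555 = -1.781284
a = ȳ − b·x̄ = -18 − (-1.781284)·8.675 = -2.547357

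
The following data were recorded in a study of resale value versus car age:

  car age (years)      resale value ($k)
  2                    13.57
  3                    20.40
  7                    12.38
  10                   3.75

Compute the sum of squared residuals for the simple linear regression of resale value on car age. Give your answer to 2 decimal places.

n = 4, Σx = 22, Σy = 50.1, Σxy = 212.5, Σx² = 162, Σy² = 767.6318
Sxx = Σx² − (Σx)²/n = 162 − 121 = 41
Sxy = Σxy − (Σx)(Σy)/n = 212.5 − 275.55 = -63.05
Syy = Σy² − (Σy)²/n = 767.6318 − 627.5025 = 140.1293
b = Sxy/Sxx = -63.05/41 = -1.537805
SSE = Syy − b·Sxy = 140.1293 − (-1.537805)·(-63.05) = 43.170702

43.17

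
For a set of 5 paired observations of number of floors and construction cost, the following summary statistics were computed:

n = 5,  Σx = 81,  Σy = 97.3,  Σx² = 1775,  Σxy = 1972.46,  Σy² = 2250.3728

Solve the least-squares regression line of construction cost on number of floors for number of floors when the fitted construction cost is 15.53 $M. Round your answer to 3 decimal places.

11.609

Sxx = Σx² − (Σx)²/n = 1775 − 1312.2 = 462.8
Sxy = Σxy − (Σx)(Σy)/n = 1972.46 − 1576.26 = 396.2
b = Sxy/Sxx = 396.2/462.8 = 0.856093
a = ȳ − b·x̄ = 19.46 − 0.856093·16.2 = 5.591288
Set a + b·x = 15.53: x = (15.53 − 5.591288) / 0.856093 = 11.609379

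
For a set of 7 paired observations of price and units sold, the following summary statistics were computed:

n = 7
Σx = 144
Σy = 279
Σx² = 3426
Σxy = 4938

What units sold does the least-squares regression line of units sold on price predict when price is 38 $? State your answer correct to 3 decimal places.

Sxx = Σx² − (Σx)²/n = 3426 − 2962.285714 = 463.714286
Sxy = Σxy − (Σx)(Σy)/n = 4938 − 5739.428571 = -801.428571
b = Sxy/Sxx = -801.428571/463.714286 = -1.728281
a = ȳ − b·x̄ = 39.857143 − (-1.728281)·20.571429 = 75.410351
ŷ(38) = a + b·38 = 75.410351 + (-1.728281)·38 = 9.735675

9.736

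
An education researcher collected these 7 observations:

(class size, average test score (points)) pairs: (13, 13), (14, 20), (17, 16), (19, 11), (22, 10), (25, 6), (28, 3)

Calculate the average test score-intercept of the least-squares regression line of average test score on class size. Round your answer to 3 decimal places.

29.527

n = 7, Σx = 138, Σy = 79, Σxy = 1384, Σx² = 2908
Sxx = Σx² − (Σx)²/n = 2908 − 2720.571429 = 187.428571
Sxy = Σxy − (Σx)(Σy)/n = 1384 − 1557.428571 = -173.428571
b = Sxy/Sxx = -173.428571/187.428571 = -0.925305
a = ȳ − b·x̄ = 11.285714 − (-0.925305)·19.714286 = 29.527439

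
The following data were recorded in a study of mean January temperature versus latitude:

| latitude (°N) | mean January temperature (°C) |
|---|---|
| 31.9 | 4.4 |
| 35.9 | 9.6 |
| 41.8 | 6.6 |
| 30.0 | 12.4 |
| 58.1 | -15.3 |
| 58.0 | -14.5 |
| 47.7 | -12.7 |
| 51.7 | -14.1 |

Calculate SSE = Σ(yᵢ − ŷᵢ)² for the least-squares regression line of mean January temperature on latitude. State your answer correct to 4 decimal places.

n = 8, Σx = 355.1, Σy = -23.6, Σxy = -1931.81, Σx² = 16641.45, Σy² = 1113.28
Sxx = Σx² − (Σx)²/n = 16641.45 − 15762.00125 = 879.44875
Sxy = Σxy − (Σx)(Σy)/n = -1931.81 − (-1047.545) = -884.265
Syy = Σy² − (Σy)²/n = 1113.28 − 69.62 = 1043.66
b = Sxy/Sxx = -884.265/879.44875 = -1.005476
SSE = Syy − b·Sxy = 1043.66 − (-1.005476)·(-884.265) = 154.552374

154.5524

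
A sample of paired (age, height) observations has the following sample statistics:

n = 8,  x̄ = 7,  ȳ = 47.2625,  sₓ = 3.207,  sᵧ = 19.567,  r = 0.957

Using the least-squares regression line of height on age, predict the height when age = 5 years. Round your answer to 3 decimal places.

b = r · sᵧ/sₓ = 0.957 · 19.567/3.207 = 5.838983
a = ȳ − b·x̄ = 47.2625 − 5.838983·7 = 6.389618
ŷ(5) = a + b·5 = 6.389618 + 5.838983·5 = 35.584534

35.585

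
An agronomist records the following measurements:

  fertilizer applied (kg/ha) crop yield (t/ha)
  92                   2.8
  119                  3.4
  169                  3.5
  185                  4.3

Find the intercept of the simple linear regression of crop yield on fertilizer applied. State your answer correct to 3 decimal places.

n = 4, Σx = 565, Σy = 14, Σxy = 2049.2, Σx² = 85411
Sxx = Σx² − (Σx)²/n = 85411 − 79806.25 = 5604.75
Sxy = Σxy − (Σx)(Σy)/n = 2049.2 − 1977.5 = 71.7
b = Sxy/Sxx = 71.7/5604.75 = 0.012793
a = ȳ − b·x̄ = 3.5 − 0.012793·141.25 = 1.693028

1.693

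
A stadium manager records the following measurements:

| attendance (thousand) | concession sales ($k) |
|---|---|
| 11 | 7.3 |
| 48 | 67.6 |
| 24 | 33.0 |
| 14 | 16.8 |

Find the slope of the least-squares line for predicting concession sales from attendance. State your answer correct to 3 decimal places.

1.572

n = 4, Σx = 97, Σy = 124.7, Σxy = 4352.3, Σx² = 3197
Sxx = Σx² − (Σx)²/n = 3197 − 2352.25 = 844.75
Sxy = Σxy − (Σx)(Σy)/n = 4352.3 − 3023.975 = 1328.325
b = Sxy/Sxx = 1328.325/844.75 = 1.572447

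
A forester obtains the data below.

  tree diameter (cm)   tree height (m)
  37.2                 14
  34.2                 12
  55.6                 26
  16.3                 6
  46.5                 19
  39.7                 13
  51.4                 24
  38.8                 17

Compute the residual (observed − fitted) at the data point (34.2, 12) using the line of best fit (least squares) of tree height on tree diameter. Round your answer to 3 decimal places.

n = 8, Σx = 319.7, Σy = 131, Σxy = 5767.4, Σx² = 13796.27
Sxx = Σx² − (Σx)²/n = 13796.27 − 12776.01125 = 1020.25875
Sxy = Σxy − (Σx)(Σy)/n = 5767.4 − 5235.0875 = 532.3125
b = Sxy/Sxx = 532.3125/1020.25875 = 0.521743
a = ȳ − b·x̄ = 16.375 − 0.521743·39.9625 = -4.475140
ŷ(34.2) = -4.475140 + 0.521743·34.2 = 13.368458
residual = y − ŷ = 12 − 13.368458 = -1.368458

-1.368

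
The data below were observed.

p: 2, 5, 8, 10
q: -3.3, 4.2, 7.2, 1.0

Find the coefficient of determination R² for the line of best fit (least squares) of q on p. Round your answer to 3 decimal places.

n = 4, Σx = 25, Σy = 9.1, Σxy = 82, Σx² = 193, Σy² = 81.37
Sxx = Σx² − (Σx)²/n = 193 − 156.25 = 36.75
Sxy = Σxy − (Σx)(Σy)/n = 82 − 56.875 = 25.125
Syy = Σy² − (Σy)²/n = 81.37 − 20.7025 = 60.6675
R² = Sxy²/(Sxx·Syy) = (25.125)²/(36.75·60.6675) = 0.283138

0.283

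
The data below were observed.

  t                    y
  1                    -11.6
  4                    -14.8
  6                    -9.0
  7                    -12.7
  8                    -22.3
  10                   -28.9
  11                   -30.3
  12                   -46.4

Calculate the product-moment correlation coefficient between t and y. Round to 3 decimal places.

-0.831

n = 8, Σx = 59, Σy = -176, Σxy = -1571.2, Σx² = 531, Σy² = 4999.44
Sxx = Σx² − (Σx)²/n = 531 − 435.125 = 95.875
Sxy = Σxy − (Σx)(Σy)/n = -1571.2 − (-1298) = -273.2
Syy = Σy² − (Σy)²/n = 4999.44 − 3872 = 1127.44
r = Sxy/√(Sxx·Syy) = -273.2/√(108093.31) = -273.2/328.775470 = -0.830962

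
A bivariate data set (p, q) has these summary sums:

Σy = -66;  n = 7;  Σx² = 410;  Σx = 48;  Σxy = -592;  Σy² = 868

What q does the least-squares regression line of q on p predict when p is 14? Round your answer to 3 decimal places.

-21.746

Sxx = Σx² − (Σx)²/n = 410 − 329.142857 = 80.857143
Sxy = Σxy − (Σx)(Σy)/n = -592 − (-452.571429) = -139.428571
b = Sxy/Sxx = -139.428571/80.857143 = -1.724382
a = ȳ − b·x̄ = -9.428571 − (-1.724382)·6.857143 = 2.395760
ŷ(14) = a + b·14 = 2.395760 + (-1.724382)·14 = -21.745583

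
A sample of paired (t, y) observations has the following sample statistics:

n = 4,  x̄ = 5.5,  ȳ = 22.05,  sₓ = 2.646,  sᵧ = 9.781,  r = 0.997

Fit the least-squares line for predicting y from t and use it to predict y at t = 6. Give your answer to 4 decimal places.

b = r · sᵧ/sₓ = 0.997 · 9.781/2.646 = 3.685433
a = ȳ − b·x̄ = 22.05 − 3.685433·5.5 = 1.780116
ŷ(6) = a + b·6 = 1.780116 + 3.685433·6 = 23.892717

23.8927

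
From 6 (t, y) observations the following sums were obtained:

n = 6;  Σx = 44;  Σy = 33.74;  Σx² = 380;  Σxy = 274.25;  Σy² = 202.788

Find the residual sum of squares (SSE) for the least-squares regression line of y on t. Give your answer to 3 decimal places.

Sxx = Σx² − (Σx)²/n = 380 − 322.666667 = 57.333333
Sxy = Σxy − (Σx)(Σy)/n = 274.25 − 247.426667 = 26.823333
Syy = Σy² − (Σy)²/n = 202.788 − 189.731267 = 13.056733
b = Sxy/Sxx = 26.823333/57.333333 = 0.467849
SSE = Syy − b·Sxy = 13.056733 − 0.467849·26.823333 = 0.507468

0.507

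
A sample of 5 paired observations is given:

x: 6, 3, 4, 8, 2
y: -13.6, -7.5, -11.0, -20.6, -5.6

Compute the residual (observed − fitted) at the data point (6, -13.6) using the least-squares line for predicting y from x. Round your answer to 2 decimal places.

n = 5, Σx = 23, Σy = -58.3, Σxy = -324.1, Σx² = 129
Sxx = Σx² − (Σx)²/n = 129 − 105.8 = 23.2
Sxy = Σxy − (Σx)(Σy)/n = -324.1 − (-268.18) = -55.92
b = Sxy/Sxx = -55.92/23.2 = -2.410345
a = ȳ − b·x̄ = -11.66 − (-2.410345)·4.6 = -0.572414
ŷ(6) = -0.572414 + (-2.410345)·6 = -15.034483
residual = y − ŷ = -13.6 − (-15.034483) = 1.434483

1.43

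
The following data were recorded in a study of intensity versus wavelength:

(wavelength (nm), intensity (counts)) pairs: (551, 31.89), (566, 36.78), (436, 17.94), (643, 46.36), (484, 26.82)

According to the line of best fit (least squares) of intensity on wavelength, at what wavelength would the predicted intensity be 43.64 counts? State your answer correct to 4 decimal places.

624.0531

n = 5, Σx = 2680, Σy = 159.79, Σxy = 89001.07, Σx² = 1461758
Sxx = Σx² − (Σx)²/n = 1461758 − 1436480 = 25278
Sxy = Σxy − (Σx)(Σy)/n = 89001.07 − 85647.44 = 3353.63
b = Sxy/Sxx = 3353.63/25278 = 0.132670
a = ȳ − b·x̄ = 31.958 − 0.132670·536 = -39.153072
Set a + b·x = 43.64: x = (43.64 − (-39.153072)) / 0.132670 = 624.053123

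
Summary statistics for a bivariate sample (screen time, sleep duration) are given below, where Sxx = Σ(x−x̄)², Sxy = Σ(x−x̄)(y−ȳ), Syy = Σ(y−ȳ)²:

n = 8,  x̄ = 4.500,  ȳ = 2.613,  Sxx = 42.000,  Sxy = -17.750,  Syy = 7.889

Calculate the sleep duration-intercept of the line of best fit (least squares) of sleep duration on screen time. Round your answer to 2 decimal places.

b = Sxy/Sxx = -17.75/42 = -0.422619
a = ȳ − b·x̄ = 2.613 − (-0.422619)·4.5 = 4.514786

4.51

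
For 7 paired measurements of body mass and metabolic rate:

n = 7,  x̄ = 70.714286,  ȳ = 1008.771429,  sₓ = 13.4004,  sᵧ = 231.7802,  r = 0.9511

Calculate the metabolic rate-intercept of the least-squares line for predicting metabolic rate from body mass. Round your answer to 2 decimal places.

b = r · sᵧ/sₓ = 0.9511 · 231.7802/13.4004 = 16.450714
a = ȳ − b·x̄ = 1008.771429 − 16.450714·70.714286 = -154.529067

-154.53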